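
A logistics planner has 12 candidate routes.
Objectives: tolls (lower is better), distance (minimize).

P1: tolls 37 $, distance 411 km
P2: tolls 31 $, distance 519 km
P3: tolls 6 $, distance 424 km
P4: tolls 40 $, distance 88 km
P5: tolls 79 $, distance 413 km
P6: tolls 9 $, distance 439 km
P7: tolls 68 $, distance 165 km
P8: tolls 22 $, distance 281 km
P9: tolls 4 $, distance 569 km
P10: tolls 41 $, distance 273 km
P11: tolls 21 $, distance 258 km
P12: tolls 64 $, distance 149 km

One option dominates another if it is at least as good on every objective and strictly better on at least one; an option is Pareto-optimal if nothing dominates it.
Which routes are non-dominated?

P3, P4, P9, P11

P1: dominated by P8 (tolls 22≤37, distance 281≤411).
P2: dominated by P3 (tolls 6≤31, distance 424≤519).
P3: not dominated.
P4: not dominated (best distance).
P5: dominated by P1 (tolls 37≤79, distance 411≤413).
P6: dominated by P3 (tolls 6≤9, distance 424≤439).
P7: dominated by P4 (tolls 40≤68, distance 88≤165).
P8: dominated by P11 (tolls 21≤22, distance 258≤281).
P9: not dominated (best tolls).
P10: dominated by P4 (tolls 40≤41, distance 88≤273).
P11: not dominated.
P12: dominated by P4 (tolls 40≤64, distance 88≤149).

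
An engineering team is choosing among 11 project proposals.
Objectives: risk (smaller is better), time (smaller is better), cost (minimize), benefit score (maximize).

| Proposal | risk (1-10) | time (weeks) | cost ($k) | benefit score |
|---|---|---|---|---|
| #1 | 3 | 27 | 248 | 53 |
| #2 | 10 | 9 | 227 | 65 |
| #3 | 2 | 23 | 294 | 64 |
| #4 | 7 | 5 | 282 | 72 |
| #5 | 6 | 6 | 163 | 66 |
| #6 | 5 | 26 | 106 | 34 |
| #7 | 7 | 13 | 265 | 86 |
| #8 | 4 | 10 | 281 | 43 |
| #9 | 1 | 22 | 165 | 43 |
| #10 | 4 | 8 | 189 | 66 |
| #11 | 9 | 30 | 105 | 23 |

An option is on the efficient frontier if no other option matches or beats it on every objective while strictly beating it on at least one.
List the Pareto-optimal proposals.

#1, #3, #4, #5, #6, #7, #9, #10, #11

#1: not dominated.
#2: dominated by #5 (risk 6≤10, time 6≤9, cost 163≤227, benefit score 66≥65).
#3: not dominated.
#4: not dominated (best time).
#5: not dominated.
#6: not dominated.
#7: not dominated (best benefit score).
#8: dominated by #10 (risk 4≤4, time 8≤10, cost 189≤281, benefit score 66≥43).
#9: not dominated (best risk).
#10: not dominated.
#11: not dominated (best cost).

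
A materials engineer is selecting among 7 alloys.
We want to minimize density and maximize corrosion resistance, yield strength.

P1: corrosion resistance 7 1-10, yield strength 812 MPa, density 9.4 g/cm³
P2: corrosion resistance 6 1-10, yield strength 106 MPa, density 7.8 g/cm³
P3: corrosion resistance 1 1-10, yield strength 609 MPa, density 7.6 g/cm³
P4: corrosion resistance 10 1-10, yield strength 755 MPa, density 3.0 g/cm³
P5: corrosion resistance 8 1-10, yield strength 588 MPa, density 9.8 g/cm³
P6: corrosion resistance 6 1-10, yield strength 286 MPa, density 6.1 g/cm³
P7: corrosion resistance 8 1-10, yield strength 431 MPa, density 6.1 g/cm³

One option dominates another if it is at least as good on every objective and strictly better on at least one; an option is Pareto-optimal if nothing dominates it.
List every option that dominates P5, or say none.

P4

P4: corrosion resistance 10≥8, yield strength 755≥588, density 3.0≤9.8 — dominates P5.
Others (P1, P2, P3, P6, P7) are each worse than P5 on at least one objective.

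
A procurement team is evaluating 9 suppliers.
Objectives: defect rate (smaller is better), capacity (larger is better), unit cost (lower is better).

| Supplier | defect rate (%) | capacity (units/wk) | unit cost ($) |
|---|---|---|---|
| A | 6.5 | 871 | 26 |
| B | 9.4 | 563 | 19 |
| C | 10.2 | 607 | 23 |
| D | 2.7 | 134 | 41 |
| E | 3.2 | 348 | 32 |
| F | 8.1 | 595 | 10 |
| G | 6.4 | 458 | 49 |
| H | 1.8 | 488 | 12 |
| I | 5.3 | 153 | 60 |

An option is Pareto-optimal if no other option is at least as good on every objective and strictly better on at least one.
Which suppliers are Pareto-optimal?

A: not dominated (best capacity).
B: dominated by F (defect rate 8.1≤9.4, capacity 595≥563, unit cost 10≤19).
C: not dominated.
D: dominated by H (defect rate 1.8≤2.7, capacity 488≥134, unit cost 12≤41).
E: dominated by H (defect rate 1.8≤3.2, capacity 488≥348, unit cost 12≤32).
F: not dominated (best unit cost).
G: dominated by H (defect rate 1.8≤6.4, capacity 488≥458, unit cost 12≤49).
H: not dominated (best defect rate).
I: dominated by E (defect rate 3.2≤5.3, capacity 348≥153, unit cost 32≤60).

A, C, F, H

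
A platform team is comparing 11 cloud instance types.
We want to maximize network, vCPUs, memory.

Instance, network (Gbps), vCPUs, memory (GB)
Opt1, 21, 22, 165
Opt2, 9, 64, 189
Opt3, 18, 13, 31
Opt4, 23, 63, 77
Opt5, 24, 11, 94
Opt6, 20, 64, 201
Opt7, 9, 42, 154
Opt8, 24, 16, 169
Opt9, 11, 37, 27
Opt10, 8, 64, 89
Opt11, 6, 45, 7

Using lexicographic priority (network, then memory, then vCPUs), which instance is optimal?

First maximize network: best is 24, kept {Opt5, Opt8}.
Then maximize memory: best is 169, kept {Opt8}.

Opt8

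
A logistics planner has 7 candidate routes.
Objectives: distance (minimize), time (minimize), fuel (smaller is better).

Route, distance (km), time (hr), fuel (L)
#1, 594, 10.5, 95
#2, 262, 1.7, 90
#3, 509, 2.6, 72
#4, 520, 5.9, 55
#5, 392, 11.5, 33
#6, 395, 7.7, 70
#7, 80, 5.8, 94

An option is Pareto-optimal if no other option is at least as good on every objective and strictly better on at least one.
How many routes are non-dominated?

#1: dominated by #2 (distance 262≤594, time 1.7≤10.5, fuel 90≤95).
#2: not dominated (best time).
#3: not dominated.
#4: not dominated.
#5: not dominated (best fuel).
#6: not dominated.
#7: not dominated (best distance).
Pareto-optimal: #2, #3, #4, #5, #6, #7 → 6.

6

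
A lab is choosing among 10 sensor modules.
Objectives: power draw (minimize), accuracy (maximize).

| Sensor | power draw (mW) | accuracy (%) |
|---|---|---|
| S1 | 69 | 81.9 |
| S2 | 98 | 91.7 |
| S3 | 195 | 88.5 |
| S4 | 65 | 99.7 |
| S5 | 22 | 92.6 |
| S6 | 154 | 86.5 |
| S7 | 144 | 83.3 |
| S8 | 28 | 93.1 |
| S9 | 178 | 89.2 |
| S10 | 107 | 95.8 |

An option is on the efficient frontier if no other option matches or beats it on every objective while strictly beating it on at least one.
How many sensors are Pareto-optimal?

3

S1: dominated by S4 (power draw 65≤69, accuracy 99.7≥81.9).
S2: dominated by S4 (power draw 65≤98, accuracy 99.7≥91.7).
S3: dominated by S2 (power draw 98≤195, accuracy 91.7≥88.5).
S4: not dominated (best accuracy).
S5: not dominated (best power draw).
S6: dominated by S2 (power draw 98≤154, accuracy 91.7≥86.5).
S7: dominated by S2 (power draw 98≤144, accuracy 91.7≥83.3).
S8: not dominated.
S9: dominated by S2 (power draw 98≤178, accuracy 91.7≥89.2).
S10: dominated by S4 (power draw 65≤107, accuracy 99.7≥95.8).
Pareto-optimal: S4, S5, S8 → 3.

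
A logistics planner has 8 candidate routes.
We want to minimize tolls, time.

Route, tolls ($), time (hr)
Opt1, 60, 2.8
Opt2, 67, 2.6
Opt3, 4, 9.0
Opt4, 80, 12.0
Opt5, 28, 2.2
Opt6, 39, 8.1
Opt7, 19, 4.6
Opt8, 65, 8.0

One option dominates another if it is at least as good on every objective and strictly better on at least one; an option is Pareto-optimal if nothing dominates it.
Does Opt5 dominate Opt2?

Opt5 vs Opt2: tolls 28≤67, time 2.2≤2.6 — Opt5 is at least as good on every objective with at least one strict improvement.

Yes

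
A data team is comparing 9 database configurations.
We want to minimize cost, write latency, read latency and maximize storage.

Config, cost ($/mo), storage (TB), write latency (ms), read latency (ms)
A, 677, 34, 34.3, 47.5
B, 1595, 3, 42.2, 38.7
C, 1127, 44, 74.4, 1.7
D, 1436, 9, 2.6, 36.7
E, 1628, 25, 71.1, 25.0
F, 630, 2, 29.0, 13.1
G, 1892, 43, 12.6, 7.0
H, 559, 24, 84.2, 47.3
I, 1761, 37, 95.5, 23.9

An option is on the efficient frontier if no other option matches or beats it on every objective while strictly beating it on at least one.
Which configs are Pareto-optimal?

A: not dominated.
B: dominated by D (cost 1436≤1595, storage 9≥3, write latency 2.6≤42.2, read latency 36.7≤38.7).
C: not dominated (best storage).
D: not dominated (best write latency).
E: not dominated.
F: not dominated.
G: not dominated.
H: not dominated (best cost).
I: dominated by C (cost 1127≤1761, storage 44≥37, write latency 74.4≤95.5, read latency 1.7≤23.9).

A, C, D, E, F, G, H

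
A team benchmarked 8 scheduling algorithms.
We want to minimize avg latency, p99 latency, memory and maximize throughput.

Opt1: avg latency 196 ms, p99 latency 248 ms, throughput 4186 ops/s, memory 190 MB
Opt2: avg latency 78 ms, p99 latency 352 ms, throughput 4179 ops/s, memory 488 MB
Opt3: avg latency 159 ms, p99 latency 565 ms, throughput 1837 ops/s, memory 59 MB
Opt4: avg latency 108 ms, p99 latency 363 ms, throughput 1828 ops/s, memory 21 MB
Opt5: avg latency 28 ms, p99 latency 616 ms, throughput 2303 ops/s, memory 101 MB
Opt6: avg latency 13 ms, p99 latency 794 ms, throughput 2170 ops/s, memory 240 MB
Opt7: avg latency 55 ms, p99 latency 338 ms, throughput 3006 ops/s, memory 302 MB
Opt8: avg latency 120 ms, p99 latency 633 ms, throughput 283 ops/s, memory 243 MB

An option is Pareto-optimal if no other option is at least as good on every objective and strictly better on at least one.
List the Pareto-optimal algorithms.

Opt1: not dominated (best p99 latency).
Opt2: not dominated.
Opt3: not dominated.
Opt4: not dominated (best memory).
Opt5: not dominated.
Opt6: not dominated (best avg latency).
Opt7: not dominated.
Opt8: dominated by Opt4 (avg latency 108≤120, p99 latency 363≤633, throughput 1828≥283, memory 21≤243).

Opt1, Opt2, Opt3, Opt4, Opt5, Opt6, Opt7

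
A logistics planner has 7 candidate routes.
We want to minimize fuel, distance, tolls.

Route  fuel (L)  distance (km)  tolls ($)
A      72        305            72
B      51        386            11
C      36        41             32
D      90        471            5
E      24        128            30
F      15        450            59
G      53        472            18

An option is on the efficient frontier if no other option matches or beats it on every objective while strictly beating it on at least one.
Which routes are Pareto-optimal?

B, C, D, E, F

A: dominated by C (fuel 36≤72, distance 41≤305, tolls 32≤72).
B: not dominated.
C: not dominated (best distance).
D: not dominated (best tolls).
E: not dominated.
F: not dominated (best fuel).
G: dominated by B (fuel 51≤53, distance 386≤472, tolls 11≤18).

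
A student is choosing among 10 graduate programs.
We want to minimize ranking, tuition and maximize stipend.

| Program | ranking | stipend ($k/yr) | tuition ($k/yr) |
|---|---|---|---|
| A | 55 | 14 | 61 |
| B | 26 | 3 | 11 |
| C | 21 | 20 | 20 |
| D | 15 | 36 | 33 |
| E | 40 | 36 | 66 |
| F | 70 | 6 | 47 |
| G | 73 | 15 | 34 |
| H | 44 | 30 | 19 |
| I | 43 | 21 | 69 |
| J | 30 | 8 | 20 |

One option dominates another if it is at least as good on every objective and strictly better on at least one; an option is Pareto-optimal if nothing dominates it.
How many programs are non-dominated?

4

A: dominated by C (ranking 21≤55, stipend 20≥14, tuition 20≤61).
B: not dominated (best tuition).
C: not dominated.
D: not dominated (best ranking).
E: dominated by D (ranking 15≤40, stipend 36≥36, tuition 33≤66).
F: dominated by C (ranking 21≤70, stipend 20≥6, tuition 20≤47).
G: dominated by C (ranking 21≤73, stipend 20≥15, tuition 20≤34).
H: not dominated.
I: dominated by D (ranking 15≤43, stipend 36≥21, tuition 33≤69).
J: dominated by C (ranking 21≤30, stipend 20≥8, tuition 20≤20).
Pareto-optimal: B, C, D, H → 4.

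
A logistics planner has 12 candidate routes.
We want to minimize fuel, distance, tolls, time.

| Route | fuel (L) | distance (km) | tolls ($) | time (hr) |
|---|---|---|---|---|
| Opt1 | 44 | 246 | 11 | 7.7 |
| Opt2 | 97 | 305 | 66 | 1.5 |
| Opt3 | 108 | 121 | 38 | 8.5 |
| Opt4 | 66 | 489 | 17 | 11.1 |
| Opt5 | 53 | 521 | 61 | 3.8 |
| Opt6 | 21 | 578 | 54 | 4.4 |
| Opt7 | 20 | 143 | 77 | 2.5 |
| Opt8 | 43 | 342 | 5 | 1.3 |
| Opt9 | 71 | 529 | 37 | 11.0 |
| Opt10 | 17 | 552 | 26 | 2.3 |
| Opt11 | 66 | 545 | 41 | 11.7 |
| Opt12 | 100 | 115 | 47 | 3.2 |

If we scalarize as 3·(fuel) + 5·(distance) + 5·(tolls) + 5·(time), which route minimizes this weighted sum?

Opt1: 3·44 + 5·246 + 5·11 + 5·7.7 = 1455.5
Opt2: 3·97 + 5·305 + 5·66 + 5·1.5 = 2153.5
Opt3: 3·108 + 5·121 + 5·38 + 5·8.5 = 1161.5
Opt4: 3·66 + 5·489 + 5·17 + 5·11.1 = 2783.5
Opt5: 3·53 + 5·521 + 5·61 + 5·3.8 = 3088.0
Opt6: 3·21 + 5·578 + 5·54 + 5·4.4 = 3245.0
Opt7: 3·20 + 5·143 + 5·77 + 5·2.5 = 1172.5
Opt8: 3·43 + 5·342 + 5·5 + 5·1.3 = 1870.5
Opt9: 3·71 + 5·529 + 5·37 + 5·11.0 = 3098.0
Opt10: 3·17 + 5·552 + 5·26 + 5·2.3 = 2952.5
Opt11: 3·66 + 5·545 + 5·41 + 5·11.7 = 3186.5
Opt12: 3·100 + 5·115 + 5·47 + 5·3.2 = 1126.0
Lowest: Opt12 at 1126.0.

Opt12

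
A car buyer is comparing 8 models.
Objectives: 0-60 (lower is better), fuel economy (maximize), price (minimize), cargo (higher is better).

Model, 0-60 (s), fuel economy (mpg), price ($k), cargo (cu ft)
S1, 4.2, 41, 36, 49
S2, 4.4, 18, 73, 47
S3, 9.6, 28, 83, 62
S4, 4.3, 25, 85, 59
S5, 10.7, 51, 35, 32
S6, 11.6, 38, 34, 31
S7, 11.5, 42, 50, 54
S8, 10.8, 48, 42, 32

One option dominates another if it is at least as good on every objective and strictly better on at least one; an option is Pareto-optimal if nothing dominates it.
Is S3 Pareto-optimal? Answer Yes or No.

S1: worse on cargo (49 vs 62).
S2: worse on fuel economy (18 vs 28).
S4: worse on fuel economy (25 vs 28).
S5: worse on 0-60 (10.7 vs 9.6).
S6: worse on 0-60 (11.6 vs 9.6).
S7: worse on 0-60 (11.5 vs 9.6).
S8: worse on 0-60 (10.8 vs 9.6).
No option is at least as good as S3 on every objective and strictly better on one.

Yes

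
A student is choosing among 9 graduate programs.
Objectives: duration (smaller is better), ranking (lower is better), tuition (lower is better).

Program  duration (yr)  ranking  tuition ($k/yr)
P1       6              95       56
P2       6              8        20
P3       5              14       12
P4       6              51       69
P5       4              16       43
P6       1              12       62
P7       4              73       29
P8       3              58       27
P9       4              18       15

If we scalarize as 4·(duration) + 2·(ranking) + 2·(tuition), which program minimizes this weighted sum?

P1: 4·6 + 2·95 + 2·56 = 326
P2: 4·6 + 2·8 + 2·20 = 80
P3: 4·5 + 2·14 + 2·12 = 72
P4: 4·6 + 2·51 + 2·69 = 264
P5: 4·4 + 2·16 + 2·43 = 134
P6: 4·1 + 2·12 + 2·62 = 152
P7: 4·4 + 2·73 + 2·29 = 220
P8: 4·3 + 2·58 + 2·27 = 182
P9: 4·4 + 2·18 + 2·15 = 82
Lowest: P3 at 72.

P3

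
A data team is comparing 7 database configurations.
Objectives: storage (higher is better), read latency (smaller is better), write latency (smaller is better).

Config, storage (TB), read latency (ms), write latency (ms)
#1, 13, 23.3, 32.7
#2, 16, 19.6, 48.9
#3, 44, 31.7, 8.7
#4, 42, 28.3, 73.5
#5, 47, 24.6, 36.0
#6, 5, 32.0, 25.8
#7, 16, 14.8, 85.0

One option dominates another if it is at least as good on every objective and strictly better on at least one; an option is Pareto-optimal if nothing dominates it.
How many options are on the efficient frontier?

#1: not dominated.
#2: not dominated.
#3: not dominated (best write latency).
#4: dominated by #5 (storage 47≥42, read latency 24.6≤28.3, write latency 36.0≤73.5).
#5: not dominated (best storage).
#6: dominated by #3 (storage 44≥5, read latency 31.7≤32.0, write latency 8.7≤25.8).
#7: not dominated (best read latency).
Pareto-optimal: #1, #2, #3, #5, #7 → 5.

5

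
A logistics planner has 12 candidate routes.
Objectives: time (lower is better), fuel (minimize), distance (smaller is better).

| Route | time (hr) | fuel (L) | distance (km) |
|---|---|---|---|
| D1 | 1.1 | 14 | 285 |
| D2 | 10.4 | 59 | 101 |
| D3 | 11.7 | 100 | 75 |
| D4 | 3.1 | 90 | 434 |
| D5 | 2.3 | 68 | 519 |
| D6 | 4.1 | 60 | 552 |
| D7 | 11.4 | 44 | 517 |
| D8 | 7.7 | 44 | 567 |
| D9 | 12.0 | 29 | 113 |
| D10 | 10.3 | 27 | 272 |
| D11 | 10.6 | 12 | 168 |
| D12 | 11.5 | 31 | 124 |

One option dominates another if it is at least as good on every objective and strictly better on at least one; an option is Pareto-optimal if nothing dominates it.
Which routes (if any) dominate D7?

D1: time 1.1≤11.4, fuel 14≤44, distance 285≤517 — dominates D7.
D10: time 10.3≤11.4, fuel 27≤44, distance 272≤517 — dominates D7.
D11: time 10.6≤11.4, fuel 12≤44, distance 168≤517 — dominates D7.
Others (D2, D3, D4, D5, D6, D8, D9, D12) are each worse than D7 on at least one objective.

D1, D10, D11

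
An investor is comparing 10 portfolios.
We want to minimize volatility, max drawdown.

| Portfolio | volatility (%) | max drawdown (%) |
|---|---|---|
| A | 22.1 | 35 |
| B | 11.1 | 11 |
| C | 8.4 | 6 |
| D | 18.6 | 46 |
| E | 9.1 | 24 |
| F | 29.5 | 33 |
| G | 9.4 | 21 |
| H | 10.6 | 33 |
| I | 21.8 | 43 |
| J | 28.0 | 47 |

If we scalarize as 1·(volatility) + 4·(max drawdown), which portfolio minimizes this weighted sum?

A: 1·22.1 + 4·35 = 162.1
B: 1·11.1 + 4·11 = 55.1
C: 1·8.4 + 4·6 = 32.4
D: 1·18.6 + 4·46 = 202.6
E: 1·9.1 + 4·24 = 105.1
F: 1·29.5 + 4·33 = 161.5
G: 1·9.4 + 4·21 = 93.4
H: 1·10.6 + 4·33 = 142.6
I: 1·21.8 + 4·43 = 193.8
J: 1·28.0 + 4·47 = 216.0
Lowest: C at 32.4.

C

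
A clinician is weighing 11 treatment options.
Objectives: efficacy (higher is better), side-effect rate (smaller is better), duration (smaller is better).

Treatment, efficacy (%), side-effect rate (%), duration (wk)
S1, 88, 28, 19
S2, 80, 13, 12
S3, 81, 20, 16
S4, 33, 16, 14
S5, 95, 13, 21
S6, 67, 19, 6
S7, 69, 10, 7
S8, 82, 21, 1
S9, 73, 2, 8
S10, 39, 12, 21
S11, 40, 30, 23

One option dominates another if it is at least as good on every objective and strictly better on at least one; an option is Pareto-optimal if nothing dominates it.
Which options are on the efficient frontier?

S1, S2, S3, S5, S6, S7, S8, S9

S1: not dominated.
S2: not dominated.
S3: not dominated.
S4: dominated by S2 (efficacy 80≥33, side-effect rate 13≤16, duration 12≤14).
S5: not dominated (best efficacy).
S6: not dominated.
S7: not dominated.
S8: not dominated (best duration).
S9: not dominated (best side-effect rate).
S10: dominated by S7 (efficacy 69≥39, side-effect rate 10≤12, duration 7≤21).
S11: dominated by S1 (efficacy 88≥40, side-effect rate 28≤30, duration 19≤23).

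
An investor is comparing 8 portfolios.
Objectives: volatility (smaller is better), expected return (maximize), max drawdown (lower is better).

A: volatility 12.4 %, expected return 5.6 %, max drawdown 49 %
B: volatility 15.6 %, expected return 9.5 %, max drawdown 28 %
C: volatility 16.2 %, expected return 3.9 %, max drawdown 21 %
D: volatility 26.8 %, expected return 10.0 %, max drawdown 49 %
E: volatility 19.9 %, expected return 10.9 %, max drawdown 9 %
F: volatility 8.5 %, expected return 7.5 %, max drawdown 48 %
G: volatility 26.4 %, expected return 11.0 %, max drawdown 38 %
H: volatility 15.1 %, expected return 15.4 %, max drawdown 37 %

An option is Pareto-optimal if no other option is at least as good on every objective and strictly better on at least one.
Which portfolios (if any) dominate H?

none

A: worse on expected return (5.6 vs 15.4).
B: worse on volatility (15.6 vs 15.1).
C: worse on volatility (16.2 vs 15.1).
D: worse on volatility (26.8 vs 15.1).
E: worse on volatility (19.9 vs 15.1).
F: worse on expected return (7.5 vs 15.4).
G: worse on volatility (26.4 vs 15.1).
No option dominates H.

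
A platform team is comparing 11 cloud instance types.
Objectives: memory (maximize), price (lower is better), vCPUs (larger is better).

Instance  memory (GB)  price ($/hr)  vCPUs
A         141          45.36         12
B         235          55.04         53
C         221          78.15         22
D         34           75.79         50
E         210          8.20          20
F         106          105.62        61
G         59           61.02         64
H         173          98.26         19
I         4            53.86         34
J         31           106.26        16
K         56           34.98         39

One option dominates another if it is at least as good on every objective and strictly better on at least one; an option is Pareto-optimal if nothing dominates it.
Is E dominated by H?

H vs E: H is worse on memory (173 vs 210), so it does not dominate E.

No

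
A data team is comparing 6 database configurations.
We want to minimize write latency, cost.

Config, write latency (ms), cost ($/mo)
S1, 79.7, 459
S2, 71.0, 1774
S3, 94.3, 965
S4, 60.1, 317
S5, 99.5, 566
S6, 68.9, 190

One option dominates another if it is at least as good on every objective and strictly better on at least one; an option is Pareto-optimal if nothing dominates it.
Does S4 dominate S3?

S4 vs S3: write latency 60.1≤94.3, cost 317≤965 — S4 is at least as good on every objective with at least one strict improvement.

Yes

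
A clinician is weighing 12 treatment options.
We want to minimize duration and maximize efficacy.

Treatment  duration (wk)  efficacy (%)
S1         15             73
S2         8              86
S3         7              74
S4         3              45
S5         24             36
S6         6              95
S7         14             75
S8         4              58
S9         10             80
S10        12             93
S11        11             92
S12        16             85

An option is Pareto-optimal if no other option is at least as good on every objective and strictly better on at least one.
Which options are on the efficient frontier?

S4, S6, S8

S1: dominated by S2 (duration 8≤15, efficacy 86≥73).
S2: dominated by S6 (duration 6≤8, efficacy 95≥86).
S3: dominated by S6 (duration 6≤7, efficacy 95≥74).
S4: not dominated (best duration).
S5: dominated by S1 (duration 15≤24, efficacy 73≥36).
S6: not dominated (best efficacy).
S7: dominated by S2 (duration 8≤14, efficacy 86≥75).
S8: not dominated.
S9: dominated by S2 (duration 8≤10, efficacy 86≥80).
S10: dominated by S6 (duration 6≤12, efficacy 95≥93).
S11: dominated by S6 (duration 6≤11, efficacy 95≥92).
S12: dominated by S2 (duration 8≤16, efficacy 86≥85).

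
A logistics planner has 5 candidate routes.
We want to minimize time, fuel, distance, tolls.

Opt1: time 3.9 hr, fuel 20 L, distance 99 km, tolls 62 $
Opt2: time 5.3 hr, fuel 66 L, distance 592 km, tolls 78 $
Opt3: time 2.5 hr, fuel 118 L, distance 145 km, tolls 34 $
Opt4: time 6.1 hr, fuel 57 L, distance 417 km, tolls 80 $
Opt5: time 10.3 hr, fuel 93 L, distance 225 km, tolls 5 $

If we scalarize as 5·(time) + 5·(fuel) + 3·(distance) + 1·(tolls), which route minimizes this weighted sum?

Opt1: 5·3.9 + 5·20 + 3·99 + 1·62 = 478.5
Opt2: 5·5.3 + 5·66 + 3·592 + 1·78 = 2210.5
Opt3: 5·2.5 + 5·118 + 3·145 + 1·34 = 1071.5
Opt4: 5·6.1 + 5·57 + 3·417 + 1·80 = 1646.5
Opt5: 5·10.3 + 5·93 + 3·225 + 1·5 = 1196.5
Lowest: Opt1 at 478.5.

Opt1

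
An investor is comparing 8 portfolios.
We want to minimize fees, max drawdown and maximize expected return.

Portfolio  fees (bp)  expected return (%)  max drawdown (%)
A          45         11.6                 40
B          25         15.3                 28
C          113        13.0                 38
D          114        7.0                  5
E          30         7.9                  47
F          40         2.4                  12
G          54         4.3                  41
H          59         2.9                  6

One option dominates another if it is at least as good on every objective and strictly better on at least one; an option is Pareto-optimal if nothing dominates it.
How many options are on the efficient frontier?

A: dominated by B (fees 25≤45, expected return 15.3≥11.6, max drawdown 28≤40).
B: not dominated (best fees).
C: dominated by B (fees 25≤113, expected return 15.3≥13.0, max drawdown 28≤38).
D: not dominated (best max drawdown).
E: dominated by B (fees 25≤30, expected return 15.3≥7.9, max drawdown 28≤47).
F: not dominated.
G: dominated by A (fees 45≤54, expected return 11.6≥4.3, max drawdown 40≤41).
H: not dominated.
Pareto-optimal: B, D, F, H → 4.

4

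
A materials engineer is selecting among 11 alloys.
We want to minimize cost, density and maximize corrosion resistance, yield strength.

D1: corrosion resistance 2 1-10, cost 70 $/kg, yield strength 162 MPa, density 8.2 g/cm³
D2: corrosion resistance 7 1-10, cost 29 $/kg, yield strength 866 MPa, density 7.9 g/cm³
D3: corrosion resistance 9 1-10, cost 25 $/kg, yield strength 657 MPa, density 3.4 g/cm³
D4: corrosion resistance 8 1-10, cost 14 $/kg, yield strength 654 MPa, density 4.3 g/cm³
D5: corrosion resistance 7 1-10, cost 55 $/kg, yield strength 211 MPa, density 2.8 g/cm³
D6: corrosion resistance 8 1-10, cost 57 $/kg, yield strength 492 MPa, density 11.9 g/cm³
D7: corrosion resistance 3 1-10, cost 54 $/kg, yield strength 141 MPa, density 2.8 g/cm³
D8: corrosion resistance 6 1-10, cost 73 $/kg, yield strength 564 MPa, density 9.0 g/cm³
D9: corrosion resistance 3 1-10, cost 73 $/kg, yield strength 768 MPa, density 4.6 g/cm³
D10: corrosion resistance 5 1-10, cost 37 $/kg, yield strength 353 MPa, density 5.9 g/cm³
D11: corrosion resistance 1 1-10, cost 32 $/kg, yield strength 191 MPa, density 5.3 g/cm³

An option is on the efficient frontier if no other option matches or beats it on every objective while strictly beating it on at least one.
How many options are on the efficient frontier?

6

D1: dominated by D2 (corrosion resistance 7≥2, cost 29≤70, yield strength 866≥162, density 7.9≤8.2).
D2: not dominated (best yield strength).
D3: not dominated (best corrosion resistance).
D4: not dominated (best cost).
D5: not dominated.
D6: dominated by D3 (corrosion resistance 9≥8, cost 25≤57, yield strength 657≥492, density 3.4≤11.9).
D7: not dominated.
D8: dominated by D2 (corrosion resistance 7≥6, cost 29≤73, yield strength 866≥564, density 7.9≤9.0).
D9: not dominated.
D10: dominated by D3 (corrosion resistance 9≥5, cost 25≤37, yield strength 657≥353, density 3.4≤5.9).
D11: dominated by D3 (corrosion resistance 9≥1, cost 25≤32, yield strength 657≥191, density 3.4≤5.3).
Pareto-optimal: D2, D3, D4, D5, D7, D9 → 6.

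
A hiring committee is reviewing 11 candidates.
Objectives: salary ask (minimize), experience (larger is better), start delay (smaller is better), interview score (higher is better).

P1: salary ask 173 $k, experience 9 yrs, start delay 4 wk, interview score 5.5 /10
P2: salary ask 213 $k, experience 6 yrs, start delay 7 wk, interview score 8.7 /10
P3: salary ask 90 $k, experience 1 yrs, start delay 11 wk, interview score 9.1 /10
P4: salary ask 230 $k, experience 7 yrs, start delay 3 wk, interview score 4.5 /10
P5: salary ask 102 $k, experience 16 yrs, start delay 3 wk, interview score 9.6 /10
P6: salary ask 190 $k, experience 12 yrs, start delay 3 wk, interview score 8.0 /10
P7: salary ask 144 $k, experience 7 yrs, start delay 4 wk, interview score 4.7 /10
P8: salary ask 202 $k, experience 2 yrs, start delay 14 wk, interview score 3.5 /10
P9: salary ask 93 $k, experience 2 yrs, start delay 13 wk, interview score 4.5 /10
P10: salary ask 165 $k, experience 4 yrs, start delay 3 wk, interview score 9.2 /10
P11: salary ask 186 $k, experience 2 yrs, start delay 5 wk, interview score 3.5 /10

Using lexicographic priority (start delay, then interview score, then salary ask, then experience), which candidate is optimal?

First minimize start delay: best is 3, kept {P4, P5, P6, P10}.
Then maximize interview score: best is 9.6, kept {P5}.

P5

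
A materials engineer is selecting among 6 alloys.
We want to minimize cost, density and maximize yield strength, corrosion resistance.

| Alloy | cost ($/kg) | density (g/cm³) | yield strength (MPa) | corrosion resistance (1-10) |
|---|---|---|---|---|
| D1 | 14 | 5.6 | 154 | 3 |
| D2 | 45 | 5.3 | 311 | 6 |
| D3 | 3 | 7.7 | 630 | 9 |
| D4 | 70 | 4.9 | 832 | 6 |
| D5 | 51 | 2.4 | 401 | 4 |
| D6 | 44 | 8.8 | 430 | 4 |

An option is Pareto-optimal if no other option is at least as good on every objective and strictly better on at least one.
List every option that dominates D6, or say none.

D3

D3: cost 3≤44, density 7.7≤8.8, yield strength 630≥430, corrosion resistance 9≥4 — dominates D6.
Others (D1, D2, D4, D5) are each worse than D6 on at least one objective.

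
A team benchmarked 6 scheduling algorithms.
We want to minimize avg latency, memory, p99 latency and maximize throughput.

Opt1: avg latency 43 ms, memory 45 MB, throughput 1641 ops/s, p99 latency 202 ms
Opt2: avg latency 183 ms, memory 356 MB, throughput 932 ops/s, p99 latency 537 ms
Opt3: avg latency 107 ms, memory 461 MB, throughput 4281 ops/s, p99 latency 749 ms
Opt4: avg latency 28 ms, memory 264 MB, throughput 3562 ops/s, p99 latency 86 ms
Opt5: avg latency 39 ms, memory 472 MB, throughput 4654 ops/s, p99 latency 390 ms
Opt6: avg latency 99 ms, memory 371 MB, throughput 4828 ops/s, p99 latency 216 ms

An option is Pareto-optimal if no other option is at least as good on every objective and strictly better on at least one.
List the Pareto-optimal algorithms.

Opt1, Opt4, Opt5, Opt6

Opt1: not dominated (best memory).
Opt2: dominated by Opt1 (avg latency 43≤183, memory 45≤356, throughput 1641≥932, p99 latency 202≤537).
Opt3: dominated by Opt6 (avg latency 99≤107, memory 371≤461, throughput 4828≥4281, p99 latency 216≤749).
Opt4: not dominated (best avg latency).
Opt5: not dominated.
Opt6: not dominated (best throughput).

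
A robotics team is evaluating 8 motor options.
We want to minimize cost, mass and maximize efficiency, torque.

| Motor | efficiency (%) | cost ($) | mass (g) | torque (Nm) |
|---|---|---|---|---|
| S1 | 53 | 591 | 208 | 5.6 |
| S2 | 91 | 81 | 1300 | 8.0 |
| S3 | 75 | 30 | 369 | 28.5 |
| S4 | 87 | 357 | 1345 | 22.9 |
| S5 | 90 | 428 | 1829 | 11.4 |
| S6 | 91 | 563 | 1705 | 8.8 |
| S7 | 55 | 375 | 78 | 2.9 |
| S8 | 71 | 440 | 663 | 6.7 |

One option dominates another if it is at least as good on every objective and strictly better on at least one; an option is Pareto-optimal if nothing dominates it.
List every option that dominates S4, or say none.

S1: worse on efficiency (53 vs 87).
S2: worse on torque (8.0 vs 22.9).
S3: worse on efficiency (75 vs 87).
S5: worse on cost (428 vs 357).
S6: worse on cost (563 vs 357).
S7: worse on efficiency (55 vs 87).
S8: worse on efficiency (71 vs 87).
No option dominates S4.

none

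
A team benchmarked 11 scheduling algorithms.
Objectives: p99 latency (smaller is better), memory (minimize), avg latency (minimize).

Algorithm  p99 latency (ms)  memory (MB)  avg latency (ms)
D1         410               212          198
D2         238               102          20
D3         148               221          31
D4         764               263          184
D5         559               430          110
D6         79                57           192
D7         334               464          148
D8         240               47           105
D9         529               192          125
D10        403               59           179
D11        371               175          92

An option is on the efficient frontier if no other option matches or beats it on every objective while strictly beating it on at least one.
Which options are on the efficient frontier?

D2, D3, D6, D8

D1: dominated by D2 (p99 latency 238≤410, memory 102≤212, avg latency 20≤198).
D2: not dominated (best avg latency).
D3: not dominated.
D4: dominated by D2 (p99 latency 238≤764, memory 102≤263, avg latency 20≤184).
D5: dominated by D2 (p99 latency 238≤559, memory 102≤430, avg latency 20≤110).
D6: not dominated (best p99 latency).
D7: dominated by D2 (p99 latency 238≤334, memory 102≤464, avg latency 20≤148).
D8: not dominated (best memory).
D9: dominated by D2 (p99 latency 238≤529, memory 102≤192, avg latency 20≤125).
D10: dominated by D8 (p99 latency 240≤403, memory 47≤59, avg latency 105≤179).
D11: dominated by D2 (p99 latency 238≤371, memory 102≤175, avg latency 20≤92).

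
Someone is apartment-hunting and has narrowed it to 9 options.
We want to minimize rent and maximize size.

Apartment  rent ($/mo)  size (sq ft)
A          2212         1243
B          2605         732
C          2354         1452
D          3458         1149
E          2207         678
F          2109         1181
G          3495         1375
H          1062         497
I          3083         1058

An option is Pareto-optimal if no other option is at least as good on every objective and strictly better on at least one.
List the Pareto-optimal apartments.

A: not dominated.
B: dominated by A (rent 2212≤2605, size 1243≥732).
C: not dominated (best size).
D: dominated by A (rent 2212≤3458, size 1243≥1149).
E: dominated by F (rent 2109≤2207, size 1181≥678).
F: not dominated.
G: dominated by C (rent 2354≤3495, size 1452≥1375).
H: not dominated (best rent).
I: dominated by A (rent 2212≤3083, size 1243≥1058).

A, C, F, H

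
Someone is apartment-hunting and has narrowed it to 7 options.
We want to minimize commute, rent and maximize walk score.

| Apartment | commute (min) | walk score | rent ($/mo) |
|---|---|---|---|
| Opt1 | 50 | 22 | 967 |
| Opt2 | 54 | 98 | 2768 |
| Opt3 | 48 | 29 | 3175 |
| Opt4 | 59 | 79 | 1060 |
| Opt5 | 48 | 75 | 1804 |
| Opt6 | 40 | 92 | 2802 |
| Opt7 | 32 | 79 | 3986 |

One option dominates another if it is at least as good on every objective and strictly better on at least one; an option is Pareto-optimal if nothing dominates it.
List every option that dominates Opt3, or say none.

Opt5: commute 48≤48, walk score 75≥29, rent 1804≤3175 — dominates Opt3.
Opt6: commute 40≤48, walk score 92≥29, rent 2802≤3175 — dominates Opt3.
Others (Opt1, Opt2, Opt4, Opt7) are each worse than Opt3 on at least one objective.

Opt5, Opt6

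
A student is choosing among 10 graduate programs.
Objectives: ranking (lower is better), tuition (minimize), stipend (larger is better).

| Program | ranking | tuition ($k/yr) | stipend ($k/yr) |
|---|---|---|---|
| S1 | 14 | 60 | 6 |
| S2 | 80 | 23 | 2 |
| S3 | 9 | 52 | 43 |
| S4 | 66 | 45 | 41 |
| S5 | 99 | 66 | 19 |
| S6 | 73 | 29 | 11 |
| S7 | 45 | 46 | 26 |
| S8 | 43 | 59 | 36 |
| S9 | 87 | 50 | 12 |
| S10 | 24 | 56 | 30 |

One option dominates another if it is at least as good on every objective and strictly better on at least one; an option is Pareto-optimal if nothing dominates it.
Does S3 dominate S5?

S3 vs S5: ranking 9≤99, tuition 52≤66, stipend 43≥19 — S3 is at least as good on every objective with at least one strict improvement.

Yes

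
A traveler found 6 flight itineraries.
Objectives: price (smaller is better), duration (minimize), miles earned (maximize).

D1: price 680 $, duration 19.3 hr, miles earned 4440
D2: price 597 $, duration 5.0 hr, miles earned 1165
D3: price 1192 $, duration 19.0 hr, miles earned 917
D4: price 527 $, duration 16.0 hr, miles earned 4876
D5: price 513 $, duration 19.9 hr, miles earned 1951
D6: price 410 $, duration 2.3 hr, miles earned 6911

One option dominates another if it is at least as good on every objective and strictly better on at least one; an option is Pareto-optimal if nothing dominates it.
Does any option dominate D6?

D1: worse on price (680 vs 410).
D2: worse on price (597 vs 410).
D3: worse on price (1192 vs 410).
D4: worse on price (527 vs 410).
D5: worse on price (513 vs 410).
No option is at least as good as D6 on every objective and strictly better on one.

No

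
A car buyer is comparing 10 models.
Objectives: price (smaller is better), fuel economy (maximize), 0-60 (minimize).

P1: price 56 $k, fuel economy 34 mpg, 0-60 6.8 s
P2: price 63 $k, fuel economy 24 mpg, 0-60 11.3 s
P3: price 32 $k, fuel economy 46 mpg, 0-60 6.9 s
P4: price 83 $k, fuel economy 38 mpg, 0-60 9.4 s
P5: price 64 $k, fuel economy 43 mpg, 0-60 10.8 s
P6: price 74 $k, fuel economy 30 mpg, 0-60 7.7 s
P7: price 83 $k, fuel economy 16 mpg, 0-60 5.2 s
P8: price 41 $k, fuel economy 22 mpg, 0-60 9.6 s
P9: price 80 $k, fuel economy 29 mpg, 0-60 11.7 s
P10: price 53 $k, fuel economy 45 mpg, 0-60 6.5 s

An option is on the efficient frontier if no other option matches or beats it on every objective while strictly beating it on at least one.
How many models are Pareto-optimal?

P1: dominated by P10 (price 53≤56, fuel economy 45≥34, 0-60 6.5≤6.8).
P2: dominated by P1 (price 56≤63, fuel economy 34≥24, 0-60 6.8≤11.3).
P3: not dominated (best price).
P4: dominated by P3 (price 32≤83, fuel economy 46≥38, 0-60 6.9≤9.4).
P5: dominated by P3 (price 32≤64, fuel economy 46≥43, 0-60 6.9≤10.8).
P6: dominated by P1 (price 56≤74, fuel economy 34≥30, 0-60 6.8≤7.7).
P7: not dominated (best 0-60).
P8: dominated by P3 (price 32≤41, fuel economy 46≥22, 0-60 6.9≤9.6).
P9: dominated by P1 (price 56≤80, fuel economy 34≥29, 0-60 6.8≤11.7).
P10: not dominated.
Pareto-optimal: P3, P7, P10 → 3.

3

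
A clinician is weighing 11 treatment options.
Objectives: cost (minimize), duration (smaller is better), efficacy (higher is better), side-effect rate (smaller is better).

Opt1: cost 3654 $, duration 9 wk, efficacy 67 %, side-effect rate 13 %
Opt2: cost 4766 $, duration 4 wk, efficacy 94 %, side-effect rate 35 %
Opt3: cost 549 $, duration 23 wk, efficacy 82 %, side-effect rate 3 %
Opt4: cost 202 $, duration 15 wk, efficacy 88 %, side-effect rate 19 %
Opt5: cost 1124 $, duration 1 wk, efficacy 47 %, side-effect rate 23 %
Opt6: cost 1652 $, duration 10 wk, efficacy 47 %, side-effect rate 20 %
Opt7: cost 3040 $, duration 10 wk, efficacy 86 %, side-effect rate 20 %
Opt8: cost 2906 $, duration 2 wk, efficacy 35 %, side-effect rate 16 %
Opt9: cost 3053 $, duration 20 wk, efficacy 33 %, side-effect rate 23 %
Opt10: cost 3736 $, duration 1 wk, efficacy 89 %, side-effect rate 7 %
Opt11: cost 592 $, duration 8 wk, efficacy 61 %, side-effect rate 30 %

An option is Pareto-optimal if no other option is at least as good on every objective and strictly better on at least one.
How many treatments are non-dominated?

Opt1: not dominated.
Opt2: not dominated (best efficacy).
Opt3: not dominated (best side-effect rate).
Opt4: not dominated (best cost).
Opt5: not dominated.
Opt6: not dominated.
Opt7: not dominated.
Opt8: not dominated.
Opt9: dominated by Opt4 (cost 202≤3053, duration 15≤20, efficacy 88≥33, side-effect rate 19≤23).
Opt10: not dominated.
Opt11: not dominated.
Pareto-optimal: Opt1, Opt2, Opt3, Opt4, Opt5, Opt6, Opt7, Opt8, Opt10, Opt11 → 10.

10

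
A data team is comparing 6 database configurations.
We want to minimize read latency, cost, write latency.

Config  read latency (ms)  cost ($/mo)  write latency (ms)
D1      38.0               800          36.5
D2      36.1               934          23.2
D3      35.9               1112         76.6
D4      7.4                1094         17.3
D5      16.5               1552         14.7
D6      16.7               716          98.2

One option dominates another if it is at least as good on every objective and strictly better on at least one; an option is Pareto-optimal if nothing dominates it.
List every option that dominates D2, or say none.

none

D1: worse on read latency (38.0 vs 36.1).
D3: worse on cost (1112 vs 934).
D4: worse on cost (1094 vs 934).
D5: worse on cost (1552 vs 934).
D6: worse on write latency (98.2 vs 23.2).
No option dominates D2.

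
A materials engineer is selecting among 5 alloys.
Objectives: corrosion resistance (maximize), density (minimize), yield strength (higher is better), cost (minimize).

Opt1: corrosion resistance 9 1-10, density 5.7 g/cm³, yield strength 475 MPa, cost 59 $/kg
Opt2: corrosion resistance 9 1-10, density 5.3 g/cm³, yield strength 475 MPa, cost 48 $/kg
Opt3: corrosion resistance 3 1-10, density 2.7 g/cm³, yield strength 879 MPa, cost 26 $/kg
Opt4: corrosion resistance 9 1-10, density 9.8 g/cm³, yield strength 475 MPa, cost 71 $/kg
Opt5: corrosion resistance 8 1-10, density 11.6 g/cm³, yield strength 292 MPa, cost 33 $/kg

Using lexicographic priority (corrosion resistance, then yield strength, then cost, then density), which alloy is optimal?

First maximize corrosion resistance: best is 9, kept {Opt1, Opt2, Opt4}.
Then maximize yield strength: best is 475, kept {Opt1, Opt2, Opt4}.
Then minimize cost: best is 48, kept {Opt2}.

Opt2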